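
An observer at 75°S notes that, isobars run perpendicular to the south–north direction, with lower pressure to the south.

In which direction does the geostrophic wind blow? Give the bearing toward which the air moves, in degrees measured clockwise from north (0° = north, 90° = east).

The pressure-gradient force points toward the south (bearing 180°).
Geostrophic balance: in the Southern Hemisphere the Coriolis force deflects motion to the left, so the geostrophic wind blows 90° to the left of the pressure-gradient force (low pressure on the right).
Rotating 180° by 90° counterclockwise gives 090° — the wind blows toward the east.

090°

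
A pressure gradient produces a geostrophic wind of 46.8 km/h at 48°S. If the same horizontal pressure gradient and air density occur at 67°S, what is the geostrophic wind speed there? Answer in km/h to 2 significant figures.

38 km/h

With the same pressure gradient and density, V_g ∝ 1/f ∝ 1/sin φ.
V₂ = V₁ · sin φ₁ / sin φ₂ = 46.8 × sin 48° / sin 67°
V₂ = 46.8 × 0.7431/0.9205 = 38 km/h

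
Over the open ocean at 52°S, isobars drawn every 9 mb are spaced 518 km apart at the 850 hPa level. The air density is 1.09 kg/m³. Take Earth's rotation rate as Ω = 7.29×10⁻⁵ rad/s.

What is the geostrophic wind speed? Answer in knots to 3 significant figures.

Coriolis parameter at 52°S:
f = 2Ω sin φ = 2 × 7.29×10⁻⁵ × sin 52° = 1.15×10⁻⁴ s⁻¹
Pressure gradient: |∂P/∂n| = 900 Pa / 518000 m = 1.74×10⁻³ Pa/m
Geostrophic balance (pressure-gradient force = Coriolis force):
V_g = (1/(fρ)) |∂P/∂n| = 1.74×10⁻³ / (1.15×10⁻⁴ × 1.09) = 13.9 m/s
Converting: 13.9 m/s × 1.944 = 27.0 knots

27.0 knots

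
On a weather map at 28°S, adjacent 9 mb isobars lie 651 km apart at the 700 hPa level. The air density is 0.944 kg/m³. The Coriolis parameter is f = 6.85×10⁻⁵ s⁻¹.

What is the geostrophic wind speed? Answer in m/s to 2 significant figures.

Pressure gradient: |∂P/∂n| = 900 Pa / 651000 m = 1.38×10⁻³ Pa/m
Geostrophic balance (pressure-gradient force = Coriolis force):
V_g = (1/(fρ)) |∂P/∂n| = 1.38×10⁻³ / (6.85×10⁻⁵ × 0.944) = 21.4 m/s

21 m/s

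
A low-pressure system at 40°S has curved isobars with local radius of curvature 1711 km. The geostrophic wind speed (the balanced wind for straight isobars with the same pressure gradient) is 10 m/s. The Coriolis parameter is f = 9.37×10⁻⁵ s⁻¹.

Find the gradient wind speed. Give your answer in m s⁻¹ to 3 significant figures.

Around a low, centrifugal force acts outward with Coriolis, so pressure-gradient force balances both:
(1/ρ)|∂P/∂n| = fV + V²/R  →  V² + fR·V − fR·V_g = 0
With fR = 9.37×10⁻⁵ × 1711×10³ m = 160 m/s:
V = [−fR + √((fR)² + 4 fR V_g)]/2 = [−160 + √(160² + 4×160×10)]/2 = 9.44 m/s
Subgeostrophic (V < V_g = 10 m/s), as expected around a low.

9.44 m s⁻¹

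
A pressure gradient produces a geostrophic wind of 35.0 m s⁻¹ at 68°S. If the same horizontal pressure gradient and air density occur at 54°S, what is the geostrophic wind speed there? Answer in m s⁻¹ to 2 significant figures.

40 m s⁻¹

With the same pressure gradient and density, V_g ∝ 1/f ∝ 1/sin φ.
V₂ = V₁ · sin φ₁ / sin φ₂ = 35.0 × sin 68° / sin 54°
V₂ = 35.0 × 0.9272/0.8090 = 40 m s⁻¹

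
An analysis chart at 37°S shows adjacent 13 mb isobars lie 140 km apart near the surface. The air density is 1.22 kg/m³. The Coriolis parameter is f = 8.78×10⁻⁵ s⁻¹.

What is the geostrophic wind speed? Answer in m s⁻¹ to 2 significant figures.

Pressure gradient: |∂P/∂n| = 1300 Pa / 140000 m = 9.29×10⁻³ Pa/m
Geostrophic balance (pressure-gradient force = Coriolis force):
V_g = (1/(fρ)) |∂P/∂n| = 9.29×10⁻³ / (8.78×10⁻⁵ × 1.22) = 86.7 m/s

87 m s⁻¹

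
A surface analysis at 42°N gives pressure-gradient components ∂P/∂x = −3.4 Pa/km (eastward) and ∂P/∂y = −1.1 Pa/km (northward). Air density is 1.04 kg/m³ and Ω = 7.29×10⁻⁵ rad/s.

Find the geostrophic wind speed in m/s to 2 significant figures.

35 m/s

Coriolis parameter at 42°N:
f = 2Ω sin φ = 2 × 7.29×10⁻⁵ × sin 42° = 9.76×10⁻⁵ s⁻¹
Component geostrophic relations (x east, y north):
u_g = −(1/(fρ)) ∂P/∂y,  v_g = (1/(fρ)) ∂P/∂x
u_g = −(−1.1×10⁻³)/(9.76×10⁻⁵ × 1.04) = 10.8 m/s;  v_g = (−3.4×10⁻³)/(9.76×10⁻⁵ × 1.04) = −33.5 m/s
|V_g| = √(u_g² + v_g²) = 35.2 m/s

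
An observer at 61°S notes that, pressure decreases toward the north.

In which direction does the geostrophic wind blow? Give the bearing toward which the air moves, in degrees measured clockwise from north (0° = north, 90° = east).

270°

The pressure-gradient force points toward the north (bearing 000°).
Geostrophic balance: in the Southern Hemisphere the Coriolis force deflects motion to the left, so the geostrophic wind blows 90° to the left of the pressure-gradient force (low pressure on the right).
Rotating 000° by 90° counterclockwise gives 270° — the wind blows toward the west.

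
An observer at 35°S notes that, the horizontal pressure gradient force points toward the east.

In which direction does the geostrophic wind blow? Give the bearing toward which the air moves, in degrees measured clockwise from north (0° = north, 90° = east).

000°

The pressure-gradient force points toward the east (bearing 090°).
Geostrophic balance: in the Southern Hemisphere the Coriolis force deflects motion to the left, so the geostrophic wind blows 90° to the left of the pressure-gradient force (low pressure on the right).
Rotating 090° by 90° counterclockwise gives 000° — the wind blows toward the north.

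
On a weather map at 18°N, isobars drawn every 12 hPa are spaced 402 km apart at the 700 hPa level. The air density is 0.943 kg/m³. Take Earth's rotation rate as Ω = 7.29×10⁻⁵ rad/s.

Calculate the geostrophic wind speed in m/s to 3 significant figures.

Coriolis parameter at 18°N:
f = 2Ω sin φ = 2 × 7.29×10⁻⁵ × sin 18° = 4.51×10⁻⁵ s⁻¹
Pressure gradient: |∂P/∂n| = 1200 Pa / 402000 m = 2.99×10⁻³ Pa/m
Geostrophic balance (pressure-gradient force = Coriolis force):
V_g = (1/(fρ)) |∂P/∂n| = 2.99×10⁻³ / (4.51×10⁻⁵ × 0.943) = 70.3 m/s

70.3 m/s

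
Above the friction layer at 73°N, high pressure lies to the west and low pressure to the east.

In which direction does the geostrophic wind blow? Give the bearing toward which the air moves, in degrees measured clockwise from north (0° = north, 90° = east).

180°

The pressure-gradient force points toward the east (bearing 090°).
Geostrophic balance: in the Northern Hemisphere the Coriolis force deflects motion to the right, so the geostrophic wind blows 90° to the right of the pressure-gradient force (low pressure on the left).
Rotating 090° by 90° clockwise gives 180° — the wind blows toward the south.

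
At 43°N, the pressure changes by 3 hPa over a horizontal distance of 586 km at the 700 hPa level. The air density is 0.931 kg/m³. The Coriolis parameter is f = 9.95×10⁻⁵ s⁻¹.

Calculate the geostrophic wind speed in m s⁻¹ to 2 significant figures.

Pressure gradient: |∂P/∂n| = 300 Pa / 586000 m = 5.12×10⁻⁴ Pa/m
Geostrophic balance (pressure-gradient force = Coriolis force):
V_g = (1/(fρ)) |∂P/∂n| = 5.12×10⁻⁴ / (9.95×10⁻⁵ × 0.931) = 5.53 m/s

5.5 m s⁻¹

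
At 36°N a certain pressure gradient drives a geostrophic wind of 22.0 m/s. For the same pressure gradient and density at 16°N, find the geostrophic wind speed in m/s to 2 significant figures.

47 m/s

With the same pressure gradient and density, V_g ∝ 1/f ∝ 1/sin φ.
V₂ = V₁ · sin φ₁ / sin φ₂ = 22.0 × sin 36° / sin 16°
V₂ = 22.0 × 0.5878/0.2756 = 47 m/s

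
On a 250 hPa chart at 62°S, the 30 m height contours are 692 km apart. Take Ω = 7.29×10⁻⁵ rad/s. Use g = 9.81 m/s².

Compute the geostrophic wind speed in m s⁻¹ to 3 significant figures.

Coriolis parameter at 62°S:
f = 2Ω sin φ = 2 × 7.29×10⁻⁵ × sin 62° = 1.29×10⁻⁴ s⁻¹
Height gradient: |∂Z/∂n| = 30 m / 692000 m = 4.34×10⁻⁵
On a pressure surface, geostrophic balance gives V_g = (g/f)|∂Z/∂n|:
V_g = 9.81 × 4.34×10⁻⁵ / 1.29×10⁻⁴ = 3.30 m/s

3.30 m s⁻¹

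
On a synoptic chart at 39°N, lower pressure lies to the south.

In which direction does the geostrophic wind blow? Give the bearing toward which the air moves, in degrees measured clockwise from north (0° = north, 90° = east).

The pressure-gradient force points toward the south (bearing 180°).
Geostrophic balance: in the Northern Hemisphere the Coriolis force deflects motion to the right, so the geostrophic wind blows 90° to the right of the pressure-gradient force (low pressure on the left).
Rotating 180° by 90° clockwise gives 270° — the wind blows toward the west.

270°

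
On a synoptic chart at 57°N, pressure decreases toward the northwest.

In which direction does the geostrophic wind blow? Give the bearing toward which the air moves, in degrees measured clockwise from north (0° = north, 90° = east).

The pressure-gradient force points toward the northwest (bearing 315°).
Geostrophic balance: in the Northern Hemisphere the Coriolis force deflects motion to the right, so the geostrophic wind blows 90° to the right of the pressure-gradient force (low pressure on the left).
Rotating 315° by 90° clockwise gives 045° — the wind blows toward the northeast.

045°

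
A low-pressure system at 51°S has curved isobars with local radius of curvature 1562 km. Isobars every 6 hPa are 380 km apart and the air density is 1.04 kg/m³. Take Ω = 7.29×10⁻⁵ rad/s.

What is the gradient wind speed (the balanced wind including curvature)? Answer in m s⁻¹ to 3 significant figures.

Coriolis parameter at 51°S:
f = 2Ω sin φ = 2 × 7.29×10⁻⁵ × sin 51° = 1.13×10⁻⁴ s⁻¹
Pressure gradient: |∂P/∂n| = 600 Pa / 380000 m = 1.58×10⁻³ Pa/m
Geostrophic speed: V_g = |∂P/∂n|/(fρ) = 1.58×10⁻³/(1.13×10⁻⁴ × 1.04) = 13.4 m/s
Around a low, centrifugal force acts outward with Coriolis, so pressure-gradient force balances both:
(1/ρ)|∂P/∂n| = fV + V²/R  →  V² + fR·V − fR·V_g = 0
With fR = 1.13×10⁻⁴ × 1562×10³ m = 177 m/s:
V = [−fR + √((fR)² + 4 fR V_g)]/2 = [−177 + √(177² + 4×177×13.4)]/2 = 12.5 m/s
Subgeostrophic (V < V_g = 13.4 m/s), as expected around a low.

12.5 m s⁻¹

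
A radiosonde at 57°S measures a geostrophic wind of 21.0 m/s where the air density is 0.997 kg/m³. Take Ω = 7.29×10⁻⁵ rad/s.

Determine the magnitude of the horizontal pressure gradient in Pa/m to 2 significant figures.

2.6×10⁻³ Pa/m

Coriolis parameter at 57°S:
f = 2Ω sin φ = 2 × 7.29×10⁻⁵ × sin 57° = 1.22×10⁻⁴ s⁻¹
Geostrophic balance rearranged: |∂P/∂n| = f ρ V_g
|∂P/∂n| = 1.22×10⁻⁴ × 0.997 × 21.0 = 2.56×10⁻³ Pa/m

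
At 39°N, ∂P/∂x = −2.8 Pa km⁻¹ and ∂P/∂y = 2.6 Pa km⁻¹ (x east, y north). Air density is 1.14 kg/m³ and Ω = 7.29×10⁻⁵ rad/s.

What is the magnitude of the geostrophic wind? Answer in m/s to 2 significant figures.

Coriolis parameter at 39°N:
f = 2Ω sin φ = 2 × 7.29×10⁻⁵ × sin 39° = 9.18×10⁻⁵ s⁻¹
Component geostrophic relations (x east, y north):
u_g = −(1/(fρ)) ∂P/∂y,  v_g = (1/(fρ)) ∂P/∂x
u_g = −(2.6×10⁻³)/(9.18×10⁻⁵ × 1.14) = −24.9 m/s;  v_g = (−2.8×10⁻³)/(9.18×10⁻⁵ × 1.14) = −26.8 m/s
|V_g| = √(u_g² + v_g²) = 36.5 m/s

37 m/s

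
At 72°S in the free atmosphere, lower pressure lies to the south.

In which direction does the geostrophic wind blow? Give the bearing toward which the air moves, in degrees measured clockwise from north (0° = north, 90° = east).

090°

The pressure-gradient force points toward the south (bearing 180°).
Geostrophic balance: in the Southern Hemisphere the Coriolis force deflects motion to the left, so the geostrophic wind blows 90° to the left of the pressure-gradient force (low pressure on the right).
Rotating 180° by 90° counterclockwise gives 090° — the wind blows toward the east.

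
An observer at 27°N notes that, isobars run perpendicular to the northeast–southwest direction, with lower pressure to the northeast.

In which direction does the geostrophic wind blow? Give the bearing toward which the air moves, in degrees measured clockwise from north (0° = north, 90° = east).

The pressure-gradient force points toward the northeast (bearing 045°).
Geostrophic balance: in the Northern Hemisphere the Coriolis force deflects motion to the right, so the geostrophic wind blows 90° to the right of the pressure-gradient force (low pressure on the left).
Rotating 045° by 90° clockwise gives 135° — the wind blows toward the southeast.

135°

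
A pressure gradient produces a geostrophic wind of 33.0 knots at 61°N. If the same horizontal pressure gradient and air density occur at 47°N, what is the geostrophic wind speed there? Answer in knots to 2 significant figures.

39 knots

With the same pressure gradient and density, V_g ∝ 1/f ∝ 1/sin φ.
V₂ = V₁ · sin φ₁ / sin φ₂ = 33.0 × sin 61° / sin 47°
V₂ = 33.0 × 0.8746/0.7314 = 39 knots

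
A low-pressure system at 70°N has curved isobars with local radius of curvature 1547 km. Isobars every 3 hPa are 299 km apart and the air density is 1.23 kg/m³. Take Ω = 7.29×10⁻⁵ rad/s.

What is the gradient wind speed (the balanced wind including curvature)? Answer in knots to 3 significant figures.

11.3 knots

Coriolis parameter at 70°N:
f = 2Ω sin φ = 2 × 7.29×10⁻⁵ × sin 70° = 1.37×10⁻⁴ s⁻¹
Pressure gradient: |∂P/∂n| = 300 Pa / 299000 m = 1.00×10⁻³ Pa/m
Geostrophic speed: V_g = |∂P/∂n|/(fρ) = 1.00×10⁻³/(1.37×10⁻⁴ × 1.23) = 5.95 m/s
Around a low, centrifugal force acts outward with Coriolis, so pressure-gradient force balances both:
(1/ρ)|∂P/∂n| = fV + V²/R  →  V² + fR·V − fR·V_g = 0
With fR = 1.37×10⁻⁴ × 1547×10³ m = 212 m/s:
V = [−fR + √((fR)² + 4 fR V_g)]/2 = [−212 + √(212² + 4×212×5.95)]/2 = 5.8 m/s
Subgeostrophic (V < V_g = 5.95 m/s), as expected around a low.
Converting: 5.8 m/s × 1.944 = 11.3 knots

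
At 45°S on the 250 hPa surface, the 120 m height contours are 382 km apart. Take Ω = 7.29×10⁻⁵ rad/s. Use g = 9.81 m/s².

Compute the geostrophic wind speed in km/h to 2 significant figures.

110 km/h

Coriolis parameter at 45°S:
f = 2Ω sin φ = 2 × 7.29×10⁻⁵ × sin 45° = 1.03×10⁻⁴ s⁻¹
Height gradient: |∂Z/∂n| = 120 m / 382000 m = 3.14×10⁻⁴
On a pressure surface, geostrophic balance gives V_g = (g/f)|∂Z/∂n|:
V_g = 9.81 × 3.14×10⁻⁴ / 1.03×10⁻⁴ = 29.9 m/s
Converting: 29.9 m/s × 3.6 = 110 km/h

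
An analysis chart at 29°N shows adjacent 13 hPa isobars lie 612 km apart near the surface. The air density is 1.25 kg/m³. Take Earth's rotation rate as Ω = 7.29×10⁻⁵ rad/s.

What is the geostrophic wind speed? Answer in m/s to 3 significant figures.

Coriolis parameter at 29°N:
f = 2Ω sin φ = 2 × 7.29×10⁻⁵ × sin 29° = 7.07×10⁻⁵ s⁻¹
Pressure gradient: |∂P/∂n| = 1300 Pa / 612000 m = 2.12×10⁻³ Pa/m
Geostrophic balance (pressure-gradient force = Coriolis force):
V_g = (1/(fρ)) |∂P/∂n| = 2.12×10⁻³ / (7.07×10⁻⁵ × 1.25) = 24.0 m/s

24.0 m/s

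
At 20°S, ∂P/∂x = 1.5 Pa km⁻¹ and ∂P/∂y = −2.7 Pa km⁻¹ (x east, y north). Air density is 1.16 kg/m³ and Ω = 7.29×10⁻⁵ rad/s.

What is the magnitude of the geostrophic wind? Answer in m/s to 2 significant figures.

53 m/s

Coriolis parameter at 20°S:
f = 2Ω sin φ = 2 × 7.29×10⁻⁵ × sin 20° = 4.99×10⁻⁵ s⁻¹
In the Southern Hemisphere f is negative: f = −4.99×10⁻⁵ s⁻¹.
Component geostrophic relations (x east, y north):
u_g = −(1/(fρ)) ∂P/∂y,  v_g = (1/(fρ)) ∂P/∂x
u_g = −(−2.7×10⁻³)/(−4.99×10⁻⁵ × 1.16) = −46.7 m/s;  v_g = (1.5×10⁻³)/(−4.99×10⁻⁵ × 1.16) = −25.9 m/s
|V_g| = √(u_g² + v_g²) = 53.4 m/s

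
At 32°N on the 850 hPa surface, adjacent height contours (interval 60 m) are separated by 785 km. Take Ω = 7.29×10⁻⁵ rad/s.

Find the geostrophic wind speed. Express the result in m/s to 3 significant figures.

Coriolis parameter at 32°N:
f = 2Ω sin φ = 2 × 7.29×10⁻⁵ × sin 32° = 7.73×10⁻⁵ s⁻¹
Height gradient: |∂Z/∂n| = 60 m / 785000 m = 7.64×10⁻⁵
On a pressure surface, geostrophic balance gives V_g = (g/f)|∂Z/∂n|:
V_g = 9.81 × 7.64×10⁻⁵ / 7.73×10⁻⁵ = 9.70 m/s

9.70 m/s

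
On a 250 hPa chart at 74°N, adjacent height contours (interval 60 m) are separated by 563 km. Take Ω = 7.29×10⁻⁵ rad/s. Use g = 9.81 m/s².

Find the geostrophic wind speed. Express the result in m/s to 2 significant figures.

Coriolis parameter at 74°N:
f = 2Ω sin φ = 2 × 7.29×10⁻⁵ × sin 74° = 1.40×10⁻⁴ s⁻¹
Height gradient: |∂Z/∂n| = 60 m / 563000 m = 1.07×10⁻⁴
On a pressure surface, geostrophic balance gives V_g = (g/f)|∂Z/∂n|:
V_g = 9.81 × 1.07×10⁻⁴ / 1.40×10⁻⁴ = 7.46 m/s

7.5 m/s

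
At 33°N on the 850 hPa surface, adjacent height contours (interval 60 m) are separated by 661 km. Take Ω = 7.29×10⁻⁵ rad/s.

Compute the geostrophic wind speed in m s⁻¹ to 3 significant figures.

Coriolis parameter at 33°N:
f = 2Ω sin φ = 2 × 7.29×10⁻⁵ × sin 33° = 7.94×10⁻⁵ s⁻¹
Height gradient: |∂Z/∂n| = 60 m / 661000 m = 9.08×10⁻⁵
On a pressure surface, geostrophic balance gives V_g = (g/f)|∂Z/∂n|:
V_g = 9.81 × 9.08×10⁻⁵ / 7.94×10⁻⁵ = 11.2 m/s

11.2 m s⁻¹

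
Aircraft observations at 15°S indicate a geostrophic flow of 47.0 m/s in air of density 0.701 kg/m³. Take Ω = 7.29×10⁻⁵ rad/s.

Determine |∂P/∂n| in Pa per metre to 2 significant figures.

Coriolis parameter at 15°S:
f = 2Ω sin φ = 2 × 7.29×10⁻⁵ × sin 15° = 3.77×10⁻⁵ s⁻¹
Geostrophic balance rearranged: |∂P/∂n| = f ρ V_g
|∂P/∂n| = 3.77×10⁻⁵ × 0.701 × 47.0 = 1.24×10⁻³ Pa/m

1.2×10⁻³ Pa/m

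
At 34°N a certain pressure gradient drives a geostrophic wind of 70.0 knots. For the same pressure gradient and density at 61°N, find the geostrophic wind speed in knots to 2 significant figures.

45 knots

With the same pressure gradient and density, V_g ∝ 1/f ∝ 1/sin φ.
V₂ = V₁ · sin φ₁ / sin φ₂ = 70.0 × sin 34° / sin 61°
V₂ = 70.0 × 0.5592/0.8746 = 45 knots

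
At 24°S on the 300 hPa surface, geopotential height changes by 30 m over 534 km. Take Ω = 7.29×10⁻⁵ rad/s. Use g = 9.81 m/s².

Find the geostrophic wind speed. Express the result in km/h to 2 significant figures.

Coriolis parameter at 24°S:
f = 2Ω sin φ = 2 × 7.29×10⁻⁵ × sin 24° = 5.93×10⁻⁵ s⁻¹
Height gradient: |∂Z/∂n| = 30 m / 534000 m = 5.62×10⁻⁵
On a pressure surface, geostrophic balance gives V_g = (g/f)|∂Z/∂n|:
V_g = 9.81 × 5.62×10⁻⁵ / 5.93×10⁻⁵ = 9.29 m/s
Converting: 9.29 m/s × 3.6 = 33 km/h

33 km/h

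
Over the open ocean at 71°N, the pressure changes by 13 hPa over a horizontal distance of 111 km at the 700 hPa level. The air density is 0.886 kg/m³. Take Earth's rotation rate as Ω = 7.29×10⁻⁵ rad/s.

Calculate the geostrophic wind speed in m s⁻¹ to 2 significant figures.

96 m s⁻¹

Coriolis parameter at 71°N:
f = 2Ω sin φ = 2 × 7.29×10⁻⁵ × sin 71° = 1.38×10⁻⁴ s⁻¹
Pressure gradient: |∂P/∂n| = 1300 Pa / 111000 m = 1.17×10⁻² Pa/m
Geostrophic balance (pressure-gradient force = Coriolis force):
V_g = (1/(fρ)) |∂P/∂n| = 1.17×10⁻² / (1.38×10⁻⁴ × 0.886) = 95.9 m/s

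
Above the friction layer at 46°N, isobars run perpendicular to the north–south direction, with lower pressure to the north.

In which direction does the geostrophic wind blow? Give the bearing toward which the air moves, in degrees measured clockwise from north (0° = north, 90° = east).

The pressure-gradient force points toward the north (bearing 000°).
Geostrophic balance: in the Northern Hemisphere the Coriolis force deflects motion to the right, so the geostrophic wind blows 90° to the right of the pressure-gradient force (low pressure on the left).
Rotating 000° by 90° clockwise gives 090° — the wind blows toward the east.

090°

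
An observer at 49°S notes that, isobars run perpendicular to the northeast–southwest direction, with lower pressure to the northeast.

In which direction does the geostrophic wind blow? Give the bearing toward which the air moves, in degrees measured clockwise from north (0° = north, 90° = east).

315°

The pressure-gradient force points toward the northeast (bearing 045°).
Geostrophic balance: in the Southern Hemisphere the Coriolis force deflects motion to the left, so the geostrophic wind blows 90° to the left of the pressure-gradient force (low pressure on the right).
Rotating 045° by 90° counterclockwise gives 315° — the wind blows toward the northwest.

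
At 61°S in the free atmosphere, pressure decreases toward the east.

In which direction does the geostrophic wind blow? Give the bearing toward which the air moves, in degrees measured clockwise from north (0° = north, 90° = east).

000°

The pressure-gradient force points toward the east (bearing 090°).
Geostrophic balance: in the Southern Hemisphere the Coriolis force deflects motion to the left, so the geostrophic wind blows 90° to the left of the pressure-gradient force (low pressure on the right).
Rotating 090° by 90° counterclockwise gives 000° — the wind blows toward the north.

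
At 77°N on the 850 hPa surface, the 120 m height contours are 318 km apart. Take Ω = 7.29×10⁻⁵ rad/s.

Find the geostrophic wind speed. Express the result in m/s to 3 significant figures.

Coriolis parameter at 77°N:
f = 2Ω sin φ = 2 × 7.29×10⁻⁵ × sin 77° = 1.42×10⁻⁴ s⁻¹
Height gradient: |∂Z/∂n| = 120 m / 318000 m = 3.77×10⁻⁴
On a pressure surface, geostrophic balance gives V_g = (g/f)|∂Z/∂n|:
V_g = 9.81 × 3.77×10⁻⁴ / 1.42×10⁻⁴ = 26.1 m/s

26.1 m/s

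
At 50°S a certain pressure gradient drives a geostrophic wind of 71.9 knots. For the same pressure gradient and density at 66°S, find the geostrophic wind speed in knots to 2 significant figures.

With the same pressure gradient and density, V_g ∝ 1/f ∝ 1/sin φ.
V₂ = V₁ · sin φ₁ / sin φ₂ = 71.9 × sin 50° / sin 66°
V₂ = 71.9 × 0.7660/0.9135 = 60 knots

60 knots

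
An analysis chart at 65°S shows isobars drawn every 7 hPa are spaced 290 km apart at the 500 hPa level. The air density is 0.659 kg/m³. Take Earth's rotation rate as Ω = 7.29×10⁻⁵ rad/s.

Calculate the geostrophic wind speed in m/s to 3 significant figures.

27.7 m/s

Coriolis parameter at 65°S:
f = 2Ω sin φ = 2 × 7.29×10⁻⁵ × sin 65° = 1.32×10⁻⁴ s⁻¹
Pressure gradient: |∂P/∂n| = 700 Pa / 290000 m = 2.41×10⁻³ Pa/m
Geostrophic balance (pressure-gradient force = Coriolis force):
V_g = (1/(fρ)) |∂P/∂n| = 2.41×10⁻³ / (1.32×10⁻⁴ × 0.659) = 27.7 m/s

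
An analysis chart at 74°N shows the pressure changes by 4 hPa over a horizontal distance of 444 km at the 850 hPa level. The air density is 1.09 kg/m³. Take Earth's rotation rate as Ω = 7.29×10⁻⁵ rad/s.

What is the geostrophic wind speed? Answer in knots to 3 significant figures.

11.5 knots

Coriolis parameter at 74°N:
f = 2Ω sin φ = 2 × 7.29×10⁻⁵ × sin 74° = 1.40×10⁻⁴ s⁻¹
Pressure gradient: |∂P/∂n| = 400 Pa / 444000 m = 9.01×10⁻⁴ Pa/m
Geostrophic balance (pressure-gradient force = Coriolis force):
V_g = (1/(fρ)) |∂P/∂n| = 9.01×10⁻⁴ / (1.40×10⁻⁴ × 1.09) = 5.90 m/s
Converting: 5.90 m/s × 1.944 = 11.5 knots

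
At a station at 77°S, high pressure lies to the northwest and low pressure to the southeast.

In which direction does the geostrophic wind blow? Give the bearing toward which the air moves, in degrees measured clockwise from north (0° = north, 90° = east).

045°

The pressure-gradient force points toward the southeast (bearing 135°).
Geostrophic balance: in the Southern Hemisphere the Coriolis force deflects motion to the left, so the geostrophic wind blows 90° to the left of the pressure-gradient force (low pressure on the right).
Rotating 135° by 90° counterclockwise gives 045° — the wind blows toward the northeast.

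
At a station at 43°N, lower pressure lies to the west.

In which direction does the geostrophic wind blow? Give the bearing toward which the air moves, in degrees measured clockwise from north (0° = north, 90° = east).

The pressure-gradient force points toward the west (bearing 270°).
Geostrophic balance: in the Northern Hemisphere the Coriolis force deflects motion to the right, so the geostrophic wind blows 90° to the right of the pressure-gradient force (low pressure on the left).
Rotating 270° by 90° clockwise gives 000° — the wind blows toward the north.

000°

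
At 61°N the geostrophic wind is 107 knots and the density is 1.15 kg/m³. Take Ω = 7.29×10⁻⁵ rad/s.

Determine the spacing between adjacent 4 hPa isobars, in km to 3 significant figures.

49.6 km

Coriolis parameter at 61°N:
f = 2Ω sin φ = 2 × 7.29×10⁻⁵ × sin 61° = 1.28×10⁻⁴ s⁻¹
Wind speed in SI: 107 knots = 55.0 m/s
Geostrophic balance rearranged: |∂P/∂n| = f ρ V_g
|∂P/∂n| = 1.28×10⁻⁴ × 1.15 × 55.0 = 8.07×10⁻³ Pa/m
Isobar spacing: Δn = ΔP/|∂P/∂n| = 400 Pa / 8.07×10⁻³ Pa/m = 49552 m ≈ 49.6 km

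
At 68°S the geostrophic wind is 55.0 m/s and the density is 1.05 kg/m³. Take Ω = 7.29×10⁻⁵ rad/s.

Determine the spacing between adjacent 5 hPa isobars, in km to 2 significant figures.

64 km

Coriolis parameter at 68°S:
f = 2Ω sin φ = 2 × 7.29×10⁻⁵ × sin 68° = 1.35×10⁻⁴ s⁻¹
Geostrophic balance rearranged: |∂P/∂n| = f ρ V_g
|∂P/∂n| = 1.35×10⁻⁴ × 1.05 × 55.0 = 7.81×10⁻³ Pa/m
Isobar spacing: Δn = ΔP/|∂P/∂n| = 500 Pa / 7.81×10⁻³ Pa/m = 64046 m ≈ 64 km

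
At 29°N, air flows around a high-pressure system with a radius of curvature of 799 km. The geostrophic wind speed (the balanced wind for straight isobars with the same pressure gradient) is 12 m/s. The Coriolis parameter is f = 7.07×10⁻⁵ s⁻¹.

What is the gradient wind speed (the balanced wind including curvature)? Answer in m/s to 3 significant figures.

Around a high, pressure-gradient force acts outward with centrifugal, so Coriolis balances both:
fV = (1/ρ)|∂P/∂n| + V²/R  →  V² − fR·V + fR·V_g = 0
With fR = 7.07×10⁻⁵ × 799×10³ m = 56.5 m/s:
V = [fR − √((fR)² − 4 fR V_g)]/2 = [56.5 − √(56.5² − 4×56.5×12)]/2 = 17.3 m/s
Supergeostrophic (V > V_g = 12 m/s), as expected around a high.

17.3 m/s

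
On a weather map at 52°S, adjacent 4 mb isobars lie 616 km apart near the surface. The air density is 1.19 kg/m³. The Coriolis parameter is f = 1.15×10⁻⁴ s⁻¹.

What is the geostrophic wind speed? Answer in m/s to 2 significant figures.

4.7 m/s

Pressure gradient: |∂P/∂n| = 400 Pa / 616000 m = 6.49×10⁻⁴ Pa/m
Geostrophic balance (pressure-gradient force = Coriolis force):
V_g = (1/(fρ)) |∂P/∂n| = 6.49×10⁻⁴ / (1.15×10⁻⁴ × 1.19) = 4.74 m/s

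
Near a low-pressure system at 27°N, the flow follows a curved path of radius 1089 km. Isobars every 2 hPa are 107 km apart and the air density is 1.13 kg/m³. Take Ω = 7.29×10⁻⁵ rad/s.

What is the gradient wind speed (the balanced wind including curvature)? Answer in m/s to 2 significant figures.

20 m/s

Coriolis parameter at 27°N:
f = 2Ω sin φ = 2 × 7.29×10⁻⁵ × sin 27° = 6.62×10⁻⁵ s⁻¹
Pressure gradient: |∂P/∂n| = 200 Pa / 107000 m = 1.87×10⁻³ Pa/m
Geostrophic speed: V_g = |∂P/∂n|/(fρ) = 1.87×10⁻³/(6.62×10⁻⁵ × 1.13) = 25.0 m/s
Around a low, centrifugal force acts outward with Coriolis, so pressure-gradient force balances both:
(1/ρ)|∂P/∂n| = fV + V²/R  →  V² + fR·V − fR·V_g = 0
With fR = 6.62×10⁻⁵ × 1089×10³ m = 72.1 m/s:
V = [−fR + √((fR)² + 4 fR V_g)]/2 = [−72.1 + √(72.1² + 4×72.1×25)]/2 = 19.6 m/s
Subgeostrophic (V < V_g = 25 m/s), as expected around a low.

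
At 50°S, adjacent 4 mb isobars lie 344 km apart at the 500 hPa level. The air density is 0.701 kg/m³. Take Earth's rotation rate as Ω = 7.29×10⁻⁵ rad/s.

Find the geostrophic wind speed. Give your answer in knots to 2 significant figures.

29 knots

Coriolis parameter at 50°S:
f = 2Ω sin φ = 2 × 7.29×10⁻⁵ × sin 50° = 1.12×10⁻⁴ s⁻¹
Pressure gradient: |∂P/∂n| = 400 Pa / 344000 m = 1.16×10⁻³ Pa/m
Geostrophic balance (pressure-gradient force = Coriolis force):
V_g = (1/(fρ)) |∂P/∂n| = 1.16×10⁻³ / (1.12×10⁻⁴ × 0.701) = 14.9 m/s
Converting: 14.9 m/s × 1.944 = 29 knots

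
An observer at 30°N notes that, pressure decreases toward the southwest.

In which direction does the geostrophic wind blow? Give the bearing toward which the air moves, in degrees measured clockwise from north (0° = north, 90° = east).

The pressure-gradient force points toward the southwest (bearing 225°).
Geostrophic balance: in the Northern Hemisphere the Coriolis force deflects motion to the right, so the geostrophic wind blows 90° to the right of the pressure-gradient force (low pressure on the left).
Rotating 225° by 90° clockwise gives 315° — the wind blows toward the northwest.

315°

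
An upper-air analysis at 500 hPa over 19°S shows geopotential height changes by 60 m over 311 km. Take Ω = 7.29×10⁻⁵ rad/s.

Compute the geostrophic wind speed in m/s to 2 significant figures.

40 m/s

Coriolis parameter at 19°S:
f = 2Ω sin φ = 2 × 7.29×10⁻⁵ × sin 19° = 4.75×10⁻⁵ s⁻¹
Height gradient: |∂Z/∂n| = 60 m / 311000 m = 1.93×10⁻⁴
On a pressure surface, geostrophic balance gives V_g = (g/f)|∂Z/∂n|:
V_g = 9.81 × 1.93×10⁻⁴ / 4.75×10⁻⁵ = 39.9 m/s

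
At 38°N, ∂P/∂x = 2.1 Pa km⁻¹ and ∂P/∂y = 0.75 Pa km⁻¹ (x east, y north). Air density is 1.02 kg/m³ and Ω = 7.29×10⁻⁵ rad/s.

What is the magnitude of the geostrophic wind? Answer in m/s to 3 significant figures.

24.4 m/s

Coriolis parameter at 38°N:
f = 2Ω sin φ = 2 × 7.29×10⁻⁵ × sin 38° = 8.98×10⁻⁵ s⁻¹
Component geostrophic relations (x east, y north):
u_g = −(1/(fρ)) ∂P/∂y,  v_g = (1/(fρ)) ∂P/∂x
u_g = −(0.75×10⁻³)/(8.98×10⁻⁵ × 1.02) = −8.19 m/s;  v_g = (2.1×10⁻³)/(8.98×10⁻⁵ × 1.02) = 22.9 m/s
|V_g| = √(u_g² + v_g²) = 24.4 m/s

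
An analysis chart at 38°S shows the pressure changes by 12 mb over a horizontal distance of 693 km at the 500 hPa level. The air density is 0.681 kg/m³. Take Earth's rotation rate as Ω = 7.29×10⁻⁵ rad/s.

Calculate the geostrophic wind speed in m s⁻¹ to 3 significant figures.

Coriolis parameter at 38°S:
f = 2Ω sin φ = 2 × 7.29×10⁻⁵ × sin 38° = 8.98×10⁻⁵ s⁻¹
Pressure gradient: |∂P/∂n| = 1200 Pa / 693000 m = 1.73×10⁻³ Pa/m
Geostrophic balance (pressure-gradient force = Coriolis force):
V_g = (1/(fρ)) |∂P/∂n| = 1.73×10⁻³ / (8.98×10⁻⁵ × 0.681) = 28.3 m/s

28.3 m s⁻¹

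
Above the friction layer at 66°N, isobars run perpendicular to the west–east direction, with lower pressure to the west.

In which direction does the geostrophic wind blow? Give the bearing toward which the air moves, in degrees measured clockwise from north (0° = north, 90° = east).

000°

The pressure-gradient force points toward the west (bearing 270°).
Geostrophic balance: in the Northern Hemisphere the Coriolis force deflects motion to the right, so the geostrophic wind blows 90° to the right of the pressure-gradient force (low pressure on the left).
Rotating 270° by 90° clockwise gives 000° — the wind blows toward the north.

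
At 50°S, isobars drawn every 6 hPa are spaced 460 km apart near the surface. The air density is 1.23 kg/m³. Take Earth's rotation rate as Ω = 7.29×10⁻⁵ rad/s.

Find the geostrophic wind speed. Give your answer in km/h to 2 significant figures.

34 km/h

Coriolis parameter at 50°S:
f = 2Ω sin φ = 2 × 7.29×10⁻⁵ × sin 50° = 1.12×10⁻⁴ s⁻¹
Pressure gradient: |∂P/∂n| = 600 Pa / 460000 m = 1.30×10⁻³ Pa/m
Geostrophic balance (pressure-gradient force = Coriolis force):
V_g = (1/(fρ)) |∂P/∂n| = 1.30×10⁻³ / (1.12×10⁻⁴ × 1.23) = 9.49 m/s
Converting: 9.49 m/s × 3.6 = 34 km/h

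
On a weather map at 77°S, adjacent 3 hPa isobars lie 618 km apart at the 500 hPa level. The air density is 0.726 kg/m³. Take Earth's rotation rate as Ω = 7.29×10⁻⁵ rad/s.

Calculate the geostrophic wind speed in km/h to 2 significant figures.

Coriolis parameter at 77°S:
f = 2Ω sin φ = 2 × 7.29×10⁻⁵ × sin 77° = 1.42×10⁻⁴ s⁻¹
Pressure gradient: |∂P/∂n| = 300 Pa / 618000 m = 4.85×10⁻⁴ Pa/m
Geostrophic balance (pressure-gradient force = Coriolis force):
V_g = (1/(fρ)) |∂P/∂n| = 4.85×10⁻⁴ / (1.42×10⁻⁴ × 0.726) = 4.71 m/s
Converting: 4.71 m/s × 3.6 = 17 km/h

17 km/h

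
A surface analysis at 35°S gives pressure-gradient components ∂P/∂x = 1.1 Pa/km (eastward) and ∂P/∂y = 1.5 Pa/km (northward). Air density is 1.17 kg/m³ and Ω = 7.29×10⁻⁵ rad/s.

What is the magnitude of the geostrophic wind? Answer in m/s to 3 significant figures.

Coriolis parameter at 35°S:
f = 2Ω sin φ = 2 × 7.29×10⁻⁵ × sin 35° = 8.36×10⁻⁵ s⁻¹
In the Southern Hemisphere f is negative: f = −8.36×10⁻⁵ s⁻¹.
Component geostrophic relations (x east, y north):
u_g = −(1/(fρ)) ∂P/∂y,  v_g = (1/(fρ)) ∂P/∂x
u_g = −(1.5×10⁻³)/(−8.36×10⁻⁵ × 1.17) = 15.3 m/s;  v_g = (1.1×10⁻³)/(−8.36×10⁻⁵ × 1.17) = −11.2 m/s
|V_g| = √(u_g² + v_g²) = 19.0 m/s

19.0 m/s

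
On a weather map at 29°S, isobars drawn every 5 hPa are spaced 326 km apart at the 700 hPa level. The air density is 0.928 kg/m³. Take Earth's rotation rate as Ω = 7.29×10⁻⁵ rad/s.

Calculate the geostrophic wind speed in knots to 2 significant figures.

Coriolis parameter at 29°S:
f = 2Ω sin φ = 2 × 7.29×10⁻⁵ × sin 29° = 7.07×10⁻⁵ s⁻¹
Pressure gradient: |∂P/∂n| = 500 Pa / 326000 m = 1.53×10⁻³ Pa/m
Geostrophic balance (pressure-gradient force = Coriolis force):
V_g = (1/(fρ)) |∂P/∂n| = 1.53×10⁻³ / (7.07×10⁻⁵ × 0.928) = 23.4 m/s
Converting: 23.4 m/s × 1.944 = 45 knots

45 knots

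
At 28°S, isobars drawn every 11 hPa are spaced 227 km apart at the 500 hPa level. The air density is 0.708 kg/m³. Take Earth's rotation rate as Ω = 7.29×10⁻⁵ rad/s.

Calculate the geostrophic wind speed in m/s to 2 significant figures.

100 m/s

Coriolis parameter at 28°S:
f = 2Ω sin φ = 2 × 7.29×10⁻⁵ × sin 28° = 6.84×10⁻⁵ s⁻¹
Pressure gradient: |∂P/∂n| = 1100 Pa / 227000 m = 4.85×10⁻³ Pa/m
Geostrophic balance (pressure-gradient force = Coriolis force):
V_g = (1/(fρ)) |∂P/∂n| = 4.85×10⁻³ / (6.84×10⁻⁵ × 0.708) = 100.0 m/s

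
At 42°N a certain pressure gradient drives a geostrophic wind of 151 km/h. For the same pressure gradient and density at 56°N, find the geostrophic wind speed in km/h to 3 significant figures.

122 km/h

With the same pressure gradient and density, V_g ∝ 1/f ∝ 1/sin φ.
V₂ = V₁ · sin φ₁ / sin φ₂ = 151 × sin 42° / sin 56°
V₂ = 151 × 0.6691/0.8290 = 122 km/h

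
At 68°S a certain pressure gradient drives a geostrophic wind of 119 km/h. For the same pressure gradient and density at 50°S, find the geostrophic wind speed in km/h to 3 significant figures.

144 km/h

With the same pressure gradient and density, V_g ∝ 1/f ∝ 1/sin φ.
V₂ = V₁ · sin φ₁ / sin φ₂ = 119 × sin 68° / sin 50°
V₂ = 119 × 0.9272/0.7660 = 144 km/h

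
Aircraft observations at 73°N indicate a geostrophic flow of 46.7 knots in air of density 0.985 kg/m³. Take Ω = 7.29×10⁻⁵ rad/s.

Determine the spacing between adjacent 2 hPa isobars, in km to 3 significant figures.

60.6 km

Coriolis parameter at 73°N:
f = 2Ω sin φ = 2 × 7.29×10⁻⁵ × sin 73° = 1.39×10⁻⁴ s⁻¹
Wind speed in SI: 46.7 knots = 24.0 m/s
Geostrophic balance rearranged: |∂P/∂n| = f ρ V_g
|∂P/∂n| = 1.39×10⁻⁴ × 0.985 × 24.0 = 3.30×10⁻³ Pa/m
Isobar spacing: Δn = ΔP/|∂P/∂n| = 200 Pa / 3.30×10⁻³ Pa/m = 60616 m ≈ 60.6 km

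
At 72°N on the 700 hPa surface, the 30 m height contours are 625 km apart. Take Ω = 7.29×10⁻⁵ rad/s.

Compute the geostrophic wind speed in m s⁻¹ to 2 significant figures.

3.4 m s⁻¹

Coriolis parameter at 72°N:
f = 2Ω sin φ = 2 × 7.29×10⁻⁵ × sin 72° = 1.39×10⁻⁴ s⁻¹
Height gradient: |∂Z/∂n| = 30 m / 625000 m = 4.80×10⁻⁵
On a pressure surface, geostrophic balance gives V_g = (g/f)|∂Z/∂n|:
V_g = 9.81 × 4.80×10⁻⁵ / 1.39×10⁻⁴ = 3.40 m/s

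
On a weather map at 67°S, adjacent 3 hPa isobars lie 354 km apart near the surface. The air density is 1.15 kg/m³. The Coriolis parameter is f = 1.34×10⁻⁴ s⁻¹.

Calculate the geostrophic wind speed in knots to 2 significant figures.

Pressure gradient: |∂P/∂n| = 300 Pa / 354000 m = 8.47×10⁻⁴ Pa/m
Geostrophic balance (pressure-gradient force = Coriolis force):
V_g = (1/(fρ)) |∂P/∂n| = 8.47×10⁻⁴ / (1.34×10⁻⁴ × 1.15) = 5.50 m/s
Converting: 5.50 m/s × 1.944 = 11 knots

11 knots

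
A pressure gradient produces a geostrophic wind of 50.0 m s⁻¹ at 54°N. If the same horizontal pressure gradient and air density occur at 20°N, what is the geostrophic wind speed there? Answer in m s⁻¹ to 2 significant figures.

120 m s⁻¹

With the same pressure gradient and density, V_g ∝ 1/f ∝ 1/sin φ.
V₂ = V₁ · sin φ₁ / sin φ₂ = 50.0 × sin 54° / sin 20°
V₂ = 50.0 × 0.8090/0.3420 = 120 m s⁻¹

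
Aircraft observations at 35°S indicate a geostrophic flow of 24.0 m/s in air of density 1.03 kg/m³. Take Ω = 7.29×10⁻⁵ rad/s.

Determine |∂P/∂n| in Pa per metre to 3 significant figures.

Coriolis parameter at 35°S:
f = 2Ω sin φ = 2 × 7.29×10⁻⁵ × sin 35° = 8.36×10⁻⁵ s⁻¹
Geostrophic balance rearranged: |∂P/∂n| = f ρ V_g
|∂P/∂n| = 8.36×10⁻⁵ × 1.03 × 24.0 = 2.07×10⁻³ Pa/m

2.07×10⁻³ Pa/m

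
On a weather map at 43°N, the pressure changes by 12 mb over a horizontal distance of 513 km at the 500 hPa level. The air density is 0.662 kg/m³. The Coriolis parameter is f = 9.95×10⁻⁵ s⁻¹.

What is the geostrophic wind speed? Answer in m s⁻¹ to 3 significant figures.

35.5 m s⁻¹

Pressure gradient: |∂P/∂n| = 1200 Pa / 513000 m = 2.34×10⁻³ Pa/m
Geostrophic balance (pressure-gradient force = Coriolis force):
V_g = (1/(fρ)) |∂P/∂n| = 2.34×10⁻³ / (9.95×10⁻⁵ × 0.662) = 35.5 m/s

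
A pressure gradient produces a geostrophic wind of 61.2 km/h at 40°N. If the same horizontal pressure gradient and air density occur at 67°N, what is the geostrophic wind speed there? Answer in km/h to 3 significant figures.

42.7 km/h

With the same pressure gradient and density, V_g ∝ 1/f ∝ 1/sin φ.
V₂ = V₁ · sin φ₁ / sin φ₂ = 61.2 × sin 40° / sin 67°
V₂ = 61.2 × 0.6428/0.9205 = 42.7 km/h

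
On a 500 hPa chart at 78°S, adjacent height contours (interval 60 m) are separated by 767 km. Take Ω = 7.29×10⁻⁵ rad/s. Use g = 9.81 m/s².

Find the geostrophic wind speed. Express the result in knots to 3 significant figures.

10.5 knots

Coriolis parameter at 78°S:
f = 2Ω sin φ = 2 × 7.29×10⁻⁵ × sin 78° = 1.43×10⁻⁴ s⁻¹
Height gradient: |∂Z/∂n| = 60 m / 767000 m = 7.82×10⁻⁵
On a pressure surface, geostrophic balance gives V_g = (g/f)|∂Z/∂n|:
V_g = 9.81 × 7.82×10⁻⁵ / 1.43×10⁻⁴ = 5.38 m/s
Converting: 5.38 m/s × 1.944 = 10.5 knots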